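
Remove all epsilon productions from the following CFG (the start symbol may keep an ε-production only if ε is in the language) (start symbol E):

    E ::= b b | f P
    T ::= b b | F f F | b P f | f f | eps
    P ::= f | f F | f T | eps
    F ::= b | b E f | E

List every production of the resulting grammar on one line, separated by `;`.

The nullable symbols are {P, T}.
ε ∉ L(G), so no ε-production is kept.
Expand every rule over subsets of its nullable positions: E → f P gives f P | f. T → b P f gives b P f | b f.

E ::= b b | f P | f; T ::= b b | F f F | b P f | b f | f f; P ::= f | f F | f T; F ::= b | b E f | E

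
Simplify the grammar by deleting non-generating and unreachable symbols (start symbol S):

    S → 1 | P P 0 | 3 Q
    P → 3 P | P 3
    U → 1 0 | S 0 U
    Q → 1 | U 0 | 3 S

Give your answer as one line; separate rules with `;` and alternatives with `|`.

S → 1 | 3 Q; U → 1 0 | S 0 U; Q → 1 | U 0 | 3 S

Generating nonterminals: {Q, S, U}.
Reachable from S after that: {Q, S, U}.
Removed useless symbols: {P} and every production mentioning them.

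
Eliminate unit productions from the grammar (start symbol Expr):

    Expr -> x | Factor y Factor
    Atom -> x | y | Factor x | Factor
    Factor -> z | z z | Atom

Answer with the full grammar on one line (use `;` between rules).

Unit pairs: Atom ⇒* {Factor}; Factor ⇒* {Atom}.
For every A with A ⇒* B via unit rules, add B's non-unit alternatives to A; then delete every rule of the form X → Y.

Expr -> x | Factor y Factor; Atom -> x | y | Factor x | z | z z; Factor -> x | y | Factor x | z | z z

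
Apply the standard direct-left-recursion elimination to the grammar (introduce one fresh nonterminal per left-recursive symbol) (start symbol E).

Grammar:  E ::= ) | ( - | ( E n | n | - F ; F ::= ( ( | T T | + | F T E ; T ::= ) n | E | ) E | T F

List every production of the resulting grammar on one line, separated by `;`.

E ::= ) | ( - | ( E n | n | - F; F ::= ( ( F' | T T F' | + F'; T ::= ) n T' | E T' | ) E T'; F' ::= T E F' | ε; T' ::= F T' | ε

Directly left-recursive nonterminals: F, T.
For F: α = {T E}, β = {( (, T T, +}. Rewrite as F → β F' and F' → α F' | ε.
For T: α = {F}, β = {) n, E, ) E}. Rewrite as T → β T' and T' → α T' | ε.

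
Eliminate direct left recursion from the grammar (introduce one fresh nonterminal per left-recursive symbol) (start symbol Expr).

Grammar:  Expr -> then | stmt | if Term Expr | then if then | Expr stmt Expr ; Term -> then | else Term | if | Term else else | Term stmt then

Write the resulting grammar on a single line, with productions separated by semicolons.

Expr -> then Expr1 | stmt Expr1 | if Term Expr Expr1 | then if then Expr1; Term -> then Term1 | else Term Term1 | if Term1; Expr1 -> stmt Expr Expr1 | ε; Term1 -> else else Term1 | stmt then Term1 | ε

Directly left-recursive nonterminals: Expr, Term.
For Expr: α = {stmt Expr}, β = {then, stmt, if Term Expr, then if then}. Rewrite as Expr → β Expr1 and Expr1 → α Expr1 | ε.
For Term: α = {else else, stmt then}, β = {then, else Term, if}. Rewrite as Term → β Term1 and Term1 → α Term1 | ε.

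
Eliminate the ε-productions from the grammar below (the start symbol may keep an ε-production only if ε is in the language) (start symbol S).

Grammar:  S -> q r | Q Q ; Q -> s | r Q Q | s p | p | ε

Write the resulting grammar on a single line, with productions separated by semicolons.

Nullable nonterminals: {Q, S}.
ε ∈ L(G) since S is nullable, so keep S → ε.
For each production, add variants omitting each subset of nullable occurrences: S → Q Q gives Q Q | Q. Q → r Q Q gives r Q Q | r Q | r.

S -> q r | Q Q | Q | ε; Q -> s | r Q Q | r Q | r | s p | p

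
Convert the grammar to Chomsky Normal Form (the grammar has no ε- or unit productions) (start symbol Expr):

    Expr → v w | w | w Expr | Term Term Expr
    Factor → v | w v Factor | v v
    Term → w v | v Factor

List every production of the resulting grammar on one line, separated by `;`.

Introduce a nonterminal for each terminal appearing in a rule of length ≥ 2: X1 → v, X2 → w.
Binarize each right-hand side of length ≥ 3 by chaining fresh nonterminals (Y1, Y2, …): affected rules were Expr → Term Term Expr; Factor → X2 X1 Factor.

Expr → X1 X2 | w | X2 Expr | Term Y1; Factor → v | X2 Y2 | X1 X1; Term → X2 X1 | X1 Factor; X1 → v; X2 → w; Y1 → Term Expr; Y2 → X1 Factor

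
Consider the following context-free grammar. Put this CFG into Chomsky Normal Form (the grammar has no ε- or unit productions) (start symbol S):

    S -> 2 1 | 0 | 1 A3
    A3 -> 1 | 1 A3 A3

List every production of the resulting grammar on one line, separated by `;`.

Introduce a nonterminal for each terminal appearing in a rule of length ≥ 2: X1 → 2, X2 → 1.
Binarize each right-hand side of length ≥ 3 by chaining fresh nonterminals (Y1, Y2, …): affected rules were A3 → X2 A3 A3.

S -> X1 X2 | 0 | X2 A3; A3 -> 1 | X2 Y1; X1 -> 2; X2 -> 1; Y1 -> A3 A3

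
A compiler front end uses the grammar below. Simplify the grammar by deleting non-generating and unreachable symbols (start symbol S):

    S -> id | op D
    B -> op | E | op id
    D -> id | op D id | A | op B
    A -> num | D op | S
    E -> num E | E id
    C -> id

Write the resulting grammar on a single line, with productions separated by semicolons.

S -> id | op D; B -> op | op id; D -> id | op D id | A | op B; A -> num | D op | S

Generating nonterminals: {A, B, C, D, S}.
Reachable from S after that: {A, B, D, S}.
Removed useless symbols: {C, E} and every production mentioning them.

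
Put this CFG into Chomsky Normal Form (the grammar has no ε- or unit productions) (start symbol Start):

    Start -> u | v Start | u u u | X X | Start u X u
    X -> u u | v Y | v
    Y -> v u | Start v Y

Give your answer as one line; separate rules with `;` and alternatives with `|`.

Start -> u | X1 Start | X2 Y1 | X X | Start Y2; X -> X2 X2 | X1 Y | v; Y -> X1 X2 | Start Y4; X1 -> v; X2 -> u; Y1 -> X2 X2; Y2 -> X2 Y3; Y3 -> X X2; Y4 -> X1 Y

Introduce a nonterminal for each terminal appearing in a rule of length ≥ 2: X1 → v, X2 → u.
Binarize each right-hand side of length ≥ 3 by chaining fresh nonterminals (Y1, Y2, …): affected rules were Start → X2 X2 X2; Start → Start X2 X X2; Y → Start X1 Y.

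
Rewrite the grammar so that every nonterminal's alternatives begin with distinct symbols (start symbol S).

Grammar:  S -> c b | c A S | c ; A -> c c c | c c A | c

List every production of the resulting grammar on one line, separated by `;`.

S -> c S'; A -> c A'; S' -> b | A S | ε; A' -> ε | c A''; A'' -> c | A

S has alternatives sharing prefix 'c': factor to S → c S' with S' → b | A S | ε.
A has alternatives sharing prefix 'c': factor to A → c A' with A' → c c | c A | ε.
A' has alternatives sharing prefix 'c': factor to A' → c A'' with A'' → c | A.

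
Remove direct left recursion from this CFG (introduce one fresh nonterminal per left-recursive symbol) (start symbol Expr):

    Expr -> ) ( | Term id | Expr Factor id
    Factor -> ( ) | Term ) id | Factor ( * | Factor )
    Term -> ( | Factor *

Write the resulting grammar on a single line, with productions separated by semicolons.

Expr -> ) ( Expr1 | Term id Expr1; Factor -> ( ) Factor1 | Term ) id Factor1; Term -> ( | Factor *; Expr1 -> Factor id Expr1 | ε; Factor1 -> ( * Factor1 | ) Factor1 | ε

Expr, Factor are directly left-recursive.
For Expr: α = {Factor id}, β = {) (, Term id}. Rewrite as Expr → β Expr1 and Expr1 → α Expr1 | ε.
For Factor: α = {( *, )}, β = {( ), Term ) id}. Rewrite as Factor → β Factor1 and Factor1 → α Factor1 | ε.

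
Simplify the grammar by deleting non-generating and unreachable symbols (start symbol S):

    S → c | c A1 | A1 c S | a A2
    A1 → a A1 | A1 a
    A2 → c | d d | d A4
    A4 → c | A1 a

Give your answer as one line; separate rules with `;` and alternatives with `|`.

Generating nonterminals: {A2, A4, S}.
Reachable from S after that: {A2, A4, S}.
Removed useless symbols: {A1} and every production mentioning them.

S → c | a A2; A2 → c | d d | d A4; A4 → c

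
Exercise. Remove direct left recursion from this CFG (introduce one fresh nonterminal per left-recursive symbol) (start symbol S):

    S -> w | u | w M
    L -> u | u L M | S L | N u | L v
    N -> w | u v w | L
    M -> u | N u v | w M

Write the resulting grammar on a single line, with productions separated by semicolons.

S -> w | u | w M; L -> u L' | u L M L' | S L L' | N u L'; N -> w | u v w | L; M -> u | N u v | w M; L' -> v L' | eps

Directly left-recursive nonterminal: L.
For L: α = {v}, β = {u, u L M, S L, N u}. Rewrite as L → β L' and L' → α L' | ε.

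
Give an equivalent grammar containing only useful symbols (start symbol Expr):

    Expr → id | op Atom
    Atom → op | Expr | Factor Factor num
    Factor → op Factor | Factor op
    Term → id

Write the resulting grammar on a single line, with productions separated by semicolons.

Expr → id | op Atom; Atom → op | Expr

Generating nonterminals: {Atom, Expr, Term}.
Reachable from Expr after that: {Atom, Expr}.
Removed useless symbols: {Factor, Term} and every production mentioning them.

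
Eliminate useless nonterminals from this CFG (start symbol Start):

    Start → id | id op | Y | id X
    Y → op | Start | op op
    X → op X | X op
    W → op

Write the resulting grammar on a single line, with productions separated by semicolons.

Generating nonterminals: {Start, W, Y}.
Reachable from Start after that: {Start, Y}.
Removed useless symbols: {W, X} and every production mentioning them.

Start → id | id op | Y; Y → op | Start | op op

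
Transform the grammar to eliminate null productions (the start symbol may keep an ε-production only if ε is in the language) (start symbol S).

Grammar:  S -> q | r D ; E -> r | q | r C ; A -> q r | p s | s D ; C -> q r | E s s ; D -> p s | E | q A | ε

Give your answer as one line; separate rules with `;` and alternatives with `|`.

Nullable set = {D}.
ε ∉ L(G), so no ε-production is kept.
For each production, add variants omitting each subset of nullable occurrences: S → r D gives r D | r. A → s D gives s D | s.

S -> q | r D | r; E -> r | q | r C; A -> q r | p s | s D | s; C -> q r | E s s; D -> p s | E | q A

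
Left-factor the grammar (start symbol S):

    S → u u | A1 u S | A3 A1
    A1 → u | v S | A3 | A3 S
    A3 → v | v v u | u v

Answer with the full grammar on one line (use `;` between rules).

A1 has alternatives sharing prefix 'A3': factor to A1 → A3 A1' with A1' → ε | S.
A3 has alternatives sharing prefix 'v': factor to A3 → v A3' with A3' → ε | v u.

S → u u | A1 u S | A3 A1; A1 → u | v S | A3 A1'; A3 → u v | v A3'; A1' → ε | S; A3' → ε | v u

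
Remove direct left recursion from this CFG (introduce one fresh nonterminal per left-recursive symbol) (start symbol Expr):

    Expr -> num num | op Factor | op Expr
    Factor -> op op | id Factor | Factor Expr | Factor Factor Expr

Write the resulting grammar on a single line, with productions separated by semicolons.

Directly left-recursive nonterminal: Factor.
For Factor: α = {Expr, Factor Expr}, β = {op op, id Factor}. Rewrite as Factor → β Factor1 and Factor1 → α Factor1 | ε.

Expr -> num num | op Factor | op Expr; Factor -> op op Factor1 | id Factor Factor1; Factor1 -> Expr Factor1 | Factor Expr Factor1 | ε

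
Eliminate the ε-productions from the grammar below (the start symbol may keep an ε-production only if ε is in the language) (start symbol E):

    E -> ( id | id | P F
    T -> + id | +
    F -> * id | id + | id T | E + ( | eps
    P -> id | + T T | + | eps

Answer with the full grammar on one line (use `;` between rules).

The nullable symbols are {E, F, P}.
ε ∈ L(G) since E is nullable, so keep E → ε.
For each production, add variants omitting each subset of nullable occurrences: E → P F gives P F | P | F. F → E + ( gives E + ( | + (.

E -> ( id | id | P F | P | F | eps; T -> + id | +; F -> * id | id + | id T | E + ( | + (; P -> id | + T T | +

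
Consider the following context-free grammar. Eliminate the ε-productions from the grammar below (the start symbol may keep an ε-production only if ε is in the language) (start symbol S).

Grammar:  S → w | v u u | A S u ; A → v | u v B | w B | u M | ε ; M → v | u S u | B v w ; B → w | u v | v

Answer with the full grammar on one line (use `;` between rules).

Nullable nonterminals: {A}.
ε ∉ L(G), so no ε-production is kept.
Expand every rule over subsets of its nullable positions: S → A S u gives A S u | S u.

S → w | v u u | A S u | S u; A → v | u v B | w B | u M; M → v | u S u | B v w; B → w | u v | v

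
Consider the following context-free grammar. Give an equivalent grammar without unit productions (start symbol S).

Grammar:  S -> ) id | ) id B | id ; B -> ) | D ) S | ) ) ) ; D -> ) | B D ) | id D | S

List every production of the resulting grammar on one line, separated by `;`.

Unit pairs: D ⇒* {S}.
Replace each nonterminal's rules with the union of the non-unit rules of every nonterminal it unit-derives.

S -> ) id | ) id B | id; B -> ) | D ) S | ) ) ); D -> ) id | ) id B | id | ) | B D ) | id D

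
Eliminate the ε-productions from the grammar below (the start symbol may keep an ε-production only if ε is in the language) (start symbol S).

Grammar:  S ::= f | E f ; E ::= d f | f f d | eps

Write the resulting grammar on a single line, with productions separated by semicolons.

S ::= f | E f; E ::= d f | f f d

The nullable symbols are {E}.
ε ∉ L(G), so no ε-production is kept.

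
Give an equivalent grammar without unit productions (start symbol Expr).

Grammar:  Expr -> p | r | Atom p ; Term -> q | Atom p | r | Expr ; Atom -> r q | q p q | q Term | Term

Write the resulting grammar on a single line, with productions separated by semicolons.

Unit pairs: Atom ⇒* {Expr, Term}; Term ⇒* {Expr}.
Replace each nonterminal's rules with the union of the non-unit rules of every nonterminal it unit-derives.

Expr -> p | r | Atom p; Term -> q | Atom p | r | p; Atom -> q | Atom p | r | r q | q p q | q Term | p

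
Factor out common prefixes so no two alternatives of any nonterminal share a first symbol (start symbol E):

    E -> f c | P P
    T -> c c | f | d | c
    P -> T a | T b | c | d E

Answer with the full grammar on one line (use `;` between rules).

T has alternatives sharing prefix 'c': factor to T → c T' with T' → c | ε.
P has alternatives sharing prefix 'T': factor to P → T P' with P' → a | b.

E -> f c | P P; T -> f | d | c T'; P -> c | d E | T P'; T' -> c | ε; P' -> a | b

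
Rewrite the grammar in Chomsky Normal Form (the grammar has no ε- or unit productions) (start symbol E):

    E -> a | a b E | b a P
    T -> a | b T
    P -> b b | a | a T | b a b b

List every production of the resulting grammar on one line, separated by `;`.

E -> a | X1 Y1 | X2 Y2; T -> a | X2 T; P -> X2 X2 | a | X1 T | X2 Y3; X1 -> a; X2 -> b; Y1 -> X2 E; Y2 -> X1 P; Y3 -> X1 Y4; Y4 -> X2 X2

Introduce a nonterminal for each terminal appearing in a rule of length ≥ 2: X1 → a, X2 → b.
Binarize each right-hand side of length ≥ 3 by chaining fresh nonterminals (Y1, Y2, …): affected rules were E → X1 X2 E; E → X2 X1 P; P → X2 X1 X2 X2.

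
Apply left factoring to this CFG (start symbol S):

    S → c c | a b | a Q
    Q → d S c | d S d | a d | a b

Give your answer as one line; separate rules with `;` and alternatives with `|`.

S → c c | a S'; Q → d S Q' | a Q''; S' → b | Q; Q' → c | d; Q'' → d | b

S has alternatives sharing prefix 'a': factor to S → a S' with S' → b | Q.
Q has alternatives sharing prefix 'd S': factor to Q → d S Q' with Q' → c | d.
Q has alternatives sharing prefix 'a': factor to Q → a Q'' with Q'' → d | b.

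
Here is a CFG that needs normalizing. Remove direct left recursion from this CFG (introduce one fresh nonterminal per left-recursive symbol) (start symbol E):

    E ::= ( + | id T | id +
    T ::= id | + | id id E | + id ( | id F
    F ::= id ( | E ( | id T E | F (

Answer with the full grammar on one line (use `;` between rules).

E ::= ( + | id T | id +; T ::= id | + | id id E | + id ( | id F; F ::= id ( F' | E ( F' | id T E F'; F' ::= ( F' | ε

Left recursion appears on F.
For F: α = {(}, β = {id (, E (, id T E}. Rewrite as F → β F' and F' → α F' | ε.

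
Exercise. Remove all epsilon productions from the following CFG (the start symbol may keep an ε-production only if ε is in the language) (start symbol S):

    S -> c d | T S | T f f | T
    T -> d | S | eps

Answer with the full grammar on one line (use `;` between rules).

Nullable set = {S, T}.
ε ∈ L(G) since S is nullable, so keep S → ε.
For each production, add variants omitting each subset of nullable occurrences: S → T S gives T S | T. S → T f f gives T f f | f f.

S -> c d | T S | T | T f f | f f | ε; T -> d | S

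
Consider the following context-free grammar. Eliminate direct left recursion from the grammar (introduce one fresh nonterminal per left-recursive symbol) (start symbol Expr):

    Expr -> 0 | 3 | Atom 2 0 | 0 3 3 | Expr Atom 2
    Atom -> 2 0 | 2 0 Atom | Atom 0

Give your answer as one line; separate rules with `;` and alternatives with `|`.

Expr -> 0 Expr1 | 3 Expr1 | Atom 2 0 Expr1 | 0 3 3 Expr1; Atom -> 2 0 Atom1 | 2 0 Atom Atom1; Expr1 -> Atom 2 Expr1 | eps; Atom1 -> 0 Atom1 | eps

Directly left-recursive nonterminals: Expr, Atom.
For Expr: α = {Atom 2}, β = {0, 3, Atom 2 0, 0 3 3}. Rewrite as Expr → β Expr1 and Expr1 → α Expr1 | ε.
For Atom: α = {0}, β = {2 0, 2 0 Atom}. Rewrite as Atom → β Atom1 and Atom1 → α Atom1 | ε.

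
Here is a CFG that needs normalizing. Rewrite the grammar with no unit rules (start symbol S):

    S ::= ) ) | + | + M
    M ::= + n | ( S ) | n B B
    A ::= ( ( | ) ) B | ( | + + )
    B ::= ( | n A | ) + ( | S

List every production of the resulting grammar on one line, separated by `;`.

Unit pairs: B ⇒* {S}.
Replace each nonterminal's rules with the union of the non-unit rules of every nonterminal it unit-derives.

S ::= ) ) | + | + M; M ::= + n | ( S ) | n B B; A ::= ( ( | ) ) B | ( | + + ); B ::= ( | n A | ) + ( | ) ) | + | + M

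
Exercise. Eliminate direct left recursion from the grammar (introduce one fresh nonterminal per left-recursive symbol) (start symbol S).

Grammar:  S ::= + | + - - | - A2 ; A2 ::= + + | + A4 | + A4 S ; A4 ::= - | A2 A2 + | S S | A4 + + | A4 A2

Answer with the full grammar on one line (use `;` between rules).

A4 is directly left-recursive.
For A4: α = {+ +, A2}, β = {-, A2 A2 +, S S}. Rewrite as A4 → β A4' and A4' → α A4' | ε.

S ::= + | + - - | - A2; A2 ::= + + | + A4 | + A4 S; A4 ::= - A4' | A2 A2 + A4' | S S A4'; A4' ::= + + A4' | A2 A4' | ε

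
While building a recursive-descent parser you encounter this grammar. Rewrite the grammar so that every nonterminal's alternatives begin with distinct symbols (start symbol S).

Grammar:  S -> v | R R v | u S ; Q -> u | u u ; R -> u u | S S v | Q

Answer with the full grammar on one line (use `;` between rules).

Q has alternatives sharing prefix 'u': factor to Q → u Q' with Q' → ε | u.

S -> v | R R v | u S; Q -> u Q'; R -> u u | S S v | Q; Q' -> ε | u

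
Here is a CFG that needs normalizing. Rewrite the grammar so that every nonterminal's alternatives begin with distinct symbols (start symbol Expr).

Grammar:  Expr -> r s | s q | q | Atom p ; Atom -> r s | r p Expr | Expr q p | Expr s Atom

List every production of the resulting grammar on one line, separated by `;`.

Atom has alternatives sharing prefix 'r': factor to Atom → r Atom1 with Atom1 → s | p Expr.
Atom has alternatives sharing prefix 'Expr': factor to Atom → Expr Atom2 with Atom2 → q p | s Atom.

Expr -> r s | s q | q | Atom p; Atom -> r Atom1 | Expr Atom2; Atom1 -> s | p Expr; Atom2 -> q p | s Atom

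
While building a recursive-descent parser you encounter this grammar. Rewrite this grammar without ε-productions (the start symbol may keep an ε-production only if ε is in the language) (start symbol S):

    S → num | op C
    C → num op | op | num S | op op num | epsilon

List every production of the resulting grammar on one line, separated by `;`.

Nullable nonterminals: {C}.
ε ∉ L(G), so no ε-production is kept.
Expand every rule over subsets of its nullable positions: S → op C gives op C | op.

S → num | op C | op; C → num op | op | num S | op op num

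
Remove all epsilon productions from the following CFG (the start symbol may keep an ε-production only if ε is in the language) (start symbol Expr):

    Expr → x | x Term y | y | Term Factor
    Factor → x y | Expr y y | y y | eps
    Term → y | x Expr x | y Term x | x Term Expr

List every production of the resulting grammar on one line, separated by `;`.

The nullable symbols are {Factor}.
ε ∉ L(G), so no ε-production is kept.
For each production, add variants omitting each subset of nullable occurrences: Expr → Term Factor gives Term Factor | Term.

Expr → x | x Term y | y | Term Factor | Term; Factor → x y | Expr y y | y y; Term → y | x Expr x | y Term x | x Term Expr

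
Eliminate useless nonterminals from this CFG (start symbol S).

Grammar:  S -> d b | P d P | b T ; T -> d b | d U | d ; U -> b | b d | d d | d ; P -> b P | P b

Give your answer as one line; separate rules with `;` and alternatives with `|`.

S -> d b | b T; T -> d b | d U | d; U -> b | b d | d d | d

Generating nonterminals: {S, T, U}.
Reachable from S after that: {S, T, U}.
Removed useless symbols: {P} and every production mentioning them.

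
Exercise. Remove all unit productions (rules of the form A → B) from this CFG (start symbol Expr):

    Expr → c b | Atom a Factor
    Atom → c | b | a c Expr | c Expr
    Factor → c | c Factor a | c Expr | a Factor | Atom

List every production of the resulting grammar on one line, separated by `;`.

Expr → c b | Atom a Factor; Atom → c | b | a c Expr | c Expr; Factor → c | b | a c Expr | c Expr | c Factor a | a Factor

Unit pairs: Factor ⇒* {Atom}.
For every A with A ⇒* B via unit rules, add B's non-unit alternatives to A; then delete every rule of the form X → Y.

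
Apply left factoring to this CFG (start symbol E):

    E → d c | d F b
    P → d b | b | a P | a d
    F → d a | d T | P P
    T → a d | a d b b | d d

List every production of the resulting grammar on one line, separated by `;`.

E has alternatives sharing prefix 'd': factor to E → d E' with E' → c | F b.
P has alternatives sharing prefix 'a': factor to P → a P' with P' → P | d.
F has alternatives sharing prefix 'd': factor to F → d F' with F' → a | T.
T has alternatives sharing prefix 'a d': factor to T → a d T' with T' → ε | b b.

E → d E'; P → d b | b | a P'; F → P P | d F'; T → d d | a d T'; E' → c | F b; P' → P | d; F' → a | T; T' → ε | b b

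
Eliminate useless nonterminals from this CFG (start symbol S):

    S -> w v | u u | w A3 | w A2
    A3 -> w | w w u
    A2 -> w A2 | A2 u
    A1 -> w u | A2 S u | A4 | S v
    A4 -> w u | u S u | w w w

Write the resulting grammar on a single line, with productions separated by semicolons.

Generating nonterminals: {A1, A3, A4, S}.
Reachable from S after that: {A3, S}.
Removed useless symbols: {A1, A2, A4} and every production mentioning them.

S -> w v | u u | w A3; A3 -> w | w w u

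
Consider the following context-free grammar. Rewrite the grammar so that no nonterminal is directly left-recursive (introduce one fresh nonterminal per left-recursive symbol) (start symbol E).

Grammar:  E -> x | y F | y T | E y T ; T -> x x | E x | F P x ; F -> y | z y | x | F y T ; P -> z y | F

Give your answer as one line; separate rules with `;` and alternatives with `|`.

E -> x E' | y F E' | y T E'; T -> x x | E x | F P x; F -> y F' | z y F' | x F'; P -> z y | F; E' -> y T E' | ε; F' -> y T F' | ε

E, F are directly left-recursive.
For E: α = {y T}, β = {x, y F, y T}. Rewrite as E → β E' and E' → α E' | ε.
For F: α = {y T}, β = {y, z y, x}. Rewrite as F → β F' and F' → α F' | ε.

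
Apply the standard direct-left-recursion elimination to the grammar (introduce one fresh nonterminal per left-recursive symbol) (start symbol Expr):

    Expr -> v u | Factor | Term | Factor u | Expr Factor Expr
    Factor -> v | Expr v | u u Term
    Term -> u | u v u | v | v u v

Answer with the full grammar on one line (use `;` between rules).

Directly left-recursive nonterminal: Expr.
For Expr: α = {Factor Expr}, β = {v u, Factor, Term, Factor u}. Rewrite as Expr → β Expr1 and Expr1 → α Expr1 | ε.

Expr -> v u Expr1 | Factor Expr1 | Term Expr1 | Factor u Expr1; Factor -> v | Expr v | u u Term; Term -> u | u v u | v | v u v; Expr1 -> Factor Expr Expr1 | eps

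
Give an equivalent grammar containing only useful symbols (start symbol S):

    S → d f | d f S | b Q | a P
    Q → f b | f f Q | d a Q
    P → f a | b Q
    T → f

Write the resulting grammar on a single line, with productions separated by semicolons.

Generating nonterminals: {P, Q, S, T}.
Reachable from S after that: {P, Q, S}.
Removed useless symbols: {T} and every production mentioning them.

S → d f | d f S | b Q | a P; Q → f b | f f Q | d a Q; P → f a | b Q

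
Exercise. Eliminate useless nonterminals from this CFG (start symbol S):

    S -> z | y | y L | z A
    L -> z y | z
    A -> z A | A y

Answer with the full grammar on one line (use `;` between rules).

S -> z | y | y L; L -> z y | z

Generating nonterminals: {L, S}.
Reachable from S after that: {L, S}.
Removed useless symbols: {A} and every production mentioning them.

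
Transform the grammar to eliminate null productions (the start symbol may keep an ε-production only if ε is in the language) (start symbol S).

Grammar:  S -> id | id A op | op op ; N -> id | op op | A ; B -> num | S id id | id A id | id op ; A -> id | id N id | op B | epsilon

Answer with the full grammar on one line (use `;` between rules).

S -> id | id A op | id op | op op; N -> id | op op | A; B -> num | S id id | id A id | id id | id op; A -> id | id N id | id id | op B

Nullable set = {A, N}.
ε ∉ L(G), so no ε-production is kept.
Expand every rule over subsets of its nullable positions: S → id A op gives id A op | id op. B → id A id gives id A id | id id. A → id N id gives id N id | id id.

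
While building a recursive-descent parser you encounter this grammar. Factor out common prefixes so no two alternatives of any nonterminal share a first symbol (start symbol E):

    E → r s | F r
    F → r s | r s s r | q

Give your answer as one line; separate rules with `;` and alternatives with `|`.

F has alternatives sharing prefix 'r s': factor to F → r s F' with F' → ε | s r.

E → r s | F r; F → q | r s F'; F' → epsilon | s r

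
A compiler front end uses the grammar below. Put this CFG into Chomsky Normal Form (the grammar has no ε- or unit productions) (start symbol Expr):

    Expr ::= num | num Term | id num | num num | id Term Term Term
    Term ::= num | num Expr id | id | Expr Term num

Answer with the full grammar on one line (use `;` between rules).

Introduce a nonterminal for each terminal appearing in a rule of length ≥ 2: X1 → num, X2 → id.
Binarize each right-hand side of length ≥ 3 by chaining fresh nonterminals (Y1, Y2, …): affected rules were Expr → X2 Term Term Term; Term → X1 Expr X2; Term → Expr Term X1.

Expr ::= num | X1 Term | X2 X1 | X1 X1 | X2 Y1; Term ::= num | X1 Y3 | id | Expr Y4; X1 ::= num; X2 ::= id; Y1 ::= Term Y2; Y2 ::= Term Term; Y3 ::= Expr X2; Y4 ::= Term X1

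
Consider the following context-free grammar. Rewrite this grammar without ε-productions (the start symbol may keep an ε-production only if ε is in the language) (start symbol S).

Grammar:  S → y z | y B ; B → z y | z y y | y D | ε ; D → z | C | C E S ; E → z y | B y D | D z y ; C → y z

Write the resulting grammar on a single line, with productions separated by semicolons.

S → y z | y B | y; B → z y | z y y | y D; D → z | C | C E S; E → z y | B y D | y D | D z y; C → y z

Nullable nonterminals: {B}.
ε ∉ L(G), so no ε-production is kept.
For each production, add variants omitting each subset of nullable occurrences: S → y B gives y B | y. E → B y D gives B y D | y D.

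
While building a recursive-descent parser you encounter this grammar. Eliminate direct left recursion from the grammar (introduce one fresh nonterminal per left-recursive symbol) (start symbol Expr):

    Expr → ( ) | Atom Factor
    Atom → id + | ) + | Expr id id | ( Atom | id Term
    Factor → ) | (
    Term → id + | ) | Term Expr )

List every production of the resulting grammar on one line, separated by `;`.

Directly left-recursive nonterminal: Term.
For Term: α = {Expr )}, β = {id +, )}. Rewrite as Term → β Term1 and Term1 → α Term1 | ε.

Expr → ( ) | Atom Factor; Atom → id + | ) + | Expr id id | ( Atom | id Term; Factor → ) | (; Term → id + Term1 | ) Term1; Term1 → Expr ) Term1 | epsilon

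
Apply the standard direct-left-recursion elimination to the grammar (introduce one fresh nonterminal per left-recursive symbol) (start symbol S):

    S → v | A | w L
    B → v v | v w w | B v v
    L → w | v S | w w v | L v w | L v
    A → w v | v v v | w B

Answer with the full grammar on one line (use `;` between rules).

S → v | A | w L; B → v v B' | v w w B'; L → w L' | v S L' | w w v L'; A → w v | v v v | w B; B' → v v B' | ε; L' → v w L' | v L' | ε

Directly left-recursive nonterminals: B, L.
For B: α = {v v}, β = {v v, v w w}. Rewrite as B → β B' and B' → α B' | ε.
For L: α = {v w, v}, β = {w, v S, w w v}. Rewrite as L → β L' and L' → α L' | ε.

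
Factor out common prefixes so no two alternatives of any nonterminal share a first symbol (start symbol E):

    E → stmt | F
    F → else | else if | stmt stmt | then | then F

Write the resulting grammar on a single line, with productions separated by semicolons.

E → stmt | F; F → stmt stmt | else F' | then F''; F' → ε | if; F'' → ε | F

F has alternatives sharing prefix 'else': factor to F → else F' with F' → ε | if.
F has alternatives sharing prefix 'then': factor to F → then F'' with F'' → ε | F.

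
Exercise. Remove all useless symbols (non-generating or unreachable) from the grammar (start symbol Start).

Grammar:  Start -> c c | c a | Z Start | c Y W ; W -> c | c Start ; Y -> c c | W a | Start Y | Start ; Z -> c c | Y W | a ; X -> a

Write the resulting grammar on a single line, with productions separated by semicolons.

Generating nonterminals: {Start, W, X, Y, Z}.
Reachable from Start after that: {Start, W, Y, Z}.
Removed useless symbols: {X} and every production mentioning them.

Start -> c c | c a | Z Start | c Y W; W -> c | c Start; Y -> c c | W a | Start Y | Start; Z -> c c | Y W | a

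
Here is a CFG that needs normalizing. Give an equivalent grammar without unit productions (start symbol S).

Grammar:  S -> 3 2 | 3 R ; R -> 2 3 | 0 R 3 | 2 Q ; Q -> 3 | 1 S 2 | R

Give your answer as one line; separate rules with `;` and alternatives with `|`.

S -> 3 2 | 3 R; R -> 2 3 | 0 R 3 | 2 Q; Q -> 2 3 | 0 R 3 | 2 Q | 3 | 1 S 2

Unit pairs: Q ⇒* {R}.
For every A with A ⇒* B via unit rules, add B's non-unit alternatives to A; then delete every rule of the form X → Y.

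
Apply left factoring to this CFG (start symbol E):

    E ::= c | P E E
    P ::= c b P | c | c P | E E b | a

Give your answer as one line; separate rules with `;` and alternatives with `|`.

P has alternatives sharing prefix 'c': factor to P → c P' with P' → b P | ε | P.

E ::= c | P E E; P ::= E E b | a | c P'; P' ::= b P | eps | P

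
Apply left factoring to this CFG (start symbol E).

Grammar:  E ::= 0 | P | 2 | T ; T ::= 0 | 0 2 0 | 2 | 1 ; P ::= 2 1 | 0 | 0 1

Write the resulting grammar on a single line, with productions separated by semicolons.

T has alternatives sharing prefix '0': factor to T → 0 T' with T' → ε | 2 0.
P has alternatives sharing prefix '0': factor to P → 0 P' with P' → ε | 1.

E ::= 0 | P | 2 | T; T ::= 2 | 1 | 0 T'; P ::= 2 1 | 0 P'; T' ::= epsilon | 2 0; P' ::= epsilon | 1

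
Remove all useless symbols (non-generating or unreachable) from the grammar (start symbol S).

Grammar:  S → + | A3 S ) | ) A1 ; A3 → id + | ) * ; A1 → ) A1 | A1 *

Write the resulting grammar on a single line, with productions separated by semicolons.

S → + | A3 S ); A3 → id + | ) *

Generating nonterminals: {A3, S}.
Reachable from S after that: {A3, S}.
Removed useless symbols: {A1} and every production mentioning them.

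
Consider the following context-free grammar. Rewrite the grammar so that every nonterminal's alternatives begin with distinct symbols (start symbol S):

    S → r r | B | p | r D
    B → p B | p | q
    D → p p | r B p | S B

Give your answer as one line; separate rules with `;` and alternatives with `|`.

S → B | p | r S'; B → q | p B'; D → p p | r B p | S B; S' → r | D; B' → B | ε

S has alternatives sharing prefix 'r': factor to S → r S' with S' → r | D.
B has alternatives sharing prefix 'p': factor to B → p B' with B' → B | ε.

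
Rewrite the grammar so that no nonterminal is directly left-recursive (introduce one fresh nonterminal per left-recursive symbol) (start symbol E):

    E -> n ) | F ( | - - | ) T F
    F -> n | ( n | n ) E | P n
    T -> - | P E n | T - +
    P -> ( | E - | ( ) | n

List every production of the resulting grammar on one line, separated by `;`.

E -> n ) | F ( | - - | ) T F; F -> n | ( n | n ) E | P n; T -> - T' | P E n T'; P -> ( | E - | ( ) | n; T' -> - + T' | ε

Directly left-recursive nonterminal: T.
For T: α = {- +}, β = {-, P E n}. Rewrite as T → β T' and T' → α T' | ε.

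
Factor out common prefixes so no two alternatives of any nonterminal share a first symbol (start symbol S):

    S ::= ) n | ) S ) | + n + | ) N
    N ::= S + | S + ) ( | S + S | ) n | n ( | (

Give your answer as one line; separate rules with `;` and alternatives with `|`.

S ::= + n + | ) S'; N ::= ) n | n ( | ( | S + N'; S' ::= n | S ) | N; N' ::= ε | ) ( | S

S has alternatives sharing prefix ')': factor to S → ) S' with S' → n | S ) | N.
N has alternatives sharing prefix 'S +': factor to N → S + N' with N' → ε | ) ( | S.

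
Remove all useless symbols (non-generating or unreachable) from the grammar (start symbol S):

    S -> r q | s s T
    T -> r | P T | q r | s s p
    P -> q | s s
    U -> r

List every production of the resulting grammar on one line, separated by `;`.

S -> r q | s s T; T -> r | P T | q r | s s p; P -> q | s s

Generating nonterminals: {P, S, T, U}.
Reachable from S after that: {P, S, T}.
Removed useless symbols: {U} and every production mentioning them.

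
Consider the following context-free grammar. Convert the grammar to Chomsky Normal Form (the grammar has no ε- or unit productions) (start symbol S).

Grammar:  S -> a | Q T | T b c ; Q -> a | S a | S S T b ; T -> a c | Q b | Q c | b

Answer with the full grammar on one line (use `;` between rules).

Introduce a nonterminal for each terminal appearing in a rule of length ≥ 2: X1 → b, X2 → c, X3 → a.
Binarize each right-hand side of length ≥ 3 by chaining fresh nonterminals (Y1, Y2, …): affected rules were S → T X1 X2; Q → S S T X1.

S -> a | Q T | T Y1; Q -> a | S X3 | S Y2; T -> X3 X2 | Q X1 | Q X2 | b; X1 -> b; X2 -> c; X3 -> a; Y1 -> X1 X2; Y2 -> S Y3; Y3 -> T X1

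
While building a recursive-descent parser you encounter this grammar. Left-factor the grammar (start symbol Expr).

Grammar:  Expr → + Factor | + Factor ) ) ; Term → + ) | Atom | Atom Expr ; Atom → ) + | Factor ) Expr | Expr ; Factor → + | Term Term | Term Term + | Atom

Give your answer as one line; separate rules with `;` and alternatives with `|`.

Expr → + Factor Expr1; Term → + ) | Atom Term1; Atom → ) + | Factor ) Expr | Expr; Factor → + | Atom | Term Term Factor1; Expr1 → ε | ) ); Term1 → ε | Expr; Factor1 → ε | +

Expr has alternatives sharing prefix '+ Factor': factor to Expr → + Factor Expr1 with Expr1 → ε | ) ).
Term has alternatives sharing prefix 'Atom': factor to Term → Atom Term1 with Term1 → ε | Expr.
Factor has alternatives sharing prefix 'Term Term': factor to Factor → Term Term Factor1 with Factor1 → ε | +.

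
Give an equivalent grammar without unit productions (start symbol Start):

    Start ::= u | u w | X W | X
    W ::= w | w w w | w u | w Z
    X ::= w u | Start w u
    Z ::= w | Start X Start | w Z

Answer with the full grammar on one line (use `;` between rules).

Start ::= u | u w | X W | w u | Start w u; W ::= w | w w w | w u | w Z; X ::= w u | Start w u; Z ::= w | Start X Start | w Z

Unit pairs: Start ⇒* {X}.
For each unit pair (A, B), copy every non-unit production of B to A, then drop all unit productions.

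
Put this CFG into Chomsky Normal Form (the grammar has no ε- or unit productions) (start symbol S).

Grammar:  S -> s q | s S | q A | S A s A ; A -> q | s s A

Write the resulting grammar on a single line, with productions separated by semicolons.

Introduce a nonterminal for each terminal appearing in a rule of length ≥ 2: X1 → s, X2 → q.
Binarize each right-hand side of length ≥ 3 by chaining fresh nonterminals (Y1, Y2, …): affected rules were S → S A X1 A; A → X1 X1 A.

S -> X1 X2 | X1 S | X2 A | S Y1; A -> q | X1 Y3; X1 -> s; X2 -> q; Y1 -> A Y2; Y2 -> X1 A; Y3 -> X1 A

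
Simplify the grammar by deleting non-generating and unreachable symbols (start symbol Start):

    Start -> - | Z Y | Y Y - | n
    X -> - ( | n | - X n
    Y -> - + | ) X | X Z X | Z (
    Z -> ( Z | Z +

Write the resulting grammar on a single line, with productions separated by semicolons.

Generating nonterminals: {Start, X, Y}.
Reachable from Start after that: {Start, X, Y}.
Removed useless symbols: {Z} and every production mentioning them.

Start -> - | Y Y - | n; X -> - ( | n | - X n; Y -> - + | ) X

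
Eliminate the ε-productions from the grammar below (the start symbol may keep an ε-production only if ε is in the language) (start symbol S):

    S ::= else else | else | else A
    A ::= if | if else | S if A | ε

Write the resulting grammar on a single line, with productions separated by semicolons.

The nullable symbols are {A}.
ε ∉ L(G), so no ε-production is kept.
For each production, add variants omitting each subset of nullable occurrences: A → S if A gives S if A | S if.

S ::= else else | else | else A; A ::= if | if else | S if A | S if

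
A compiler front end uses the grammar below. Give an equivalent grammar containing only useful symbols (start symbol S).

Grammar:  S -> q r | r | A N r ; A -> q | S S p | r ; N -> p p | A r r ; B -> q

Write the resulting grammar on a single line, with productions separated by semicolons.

S -> q r | r | A N r; A -> q | S S p | r; N -> p p | A r r

Generating nonterminals: {A, B, N, S}.
Reachable from S after that: {A, N, S}.
Removed useless symbols: {B} and every production mentioning them.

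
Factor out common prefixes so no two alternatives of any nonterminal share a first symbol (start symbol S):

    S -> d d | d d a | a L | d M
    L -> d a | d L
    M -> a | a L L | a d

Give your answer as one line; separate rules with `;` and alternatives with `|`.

S -> a L | d S'; L -> d L'; M -> a M'; S' -> M | d S''; L' -> a | L; M' -> epsilon | L L | d; S'' -> epsilon | a

S has alternatives sharing prefix 'd': factor to S → d S' with S' → d | d a | M.
L has alternatives sharing prefix 'd': factor to L → d L' with L' → a | L.
M has alternatives sharing prefix 'a': factor to M → a M' with M' → ε | L L | d.
S' has alternatives sharing prefix 'd': factor to S' → d S'' with S'' → ε | a.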